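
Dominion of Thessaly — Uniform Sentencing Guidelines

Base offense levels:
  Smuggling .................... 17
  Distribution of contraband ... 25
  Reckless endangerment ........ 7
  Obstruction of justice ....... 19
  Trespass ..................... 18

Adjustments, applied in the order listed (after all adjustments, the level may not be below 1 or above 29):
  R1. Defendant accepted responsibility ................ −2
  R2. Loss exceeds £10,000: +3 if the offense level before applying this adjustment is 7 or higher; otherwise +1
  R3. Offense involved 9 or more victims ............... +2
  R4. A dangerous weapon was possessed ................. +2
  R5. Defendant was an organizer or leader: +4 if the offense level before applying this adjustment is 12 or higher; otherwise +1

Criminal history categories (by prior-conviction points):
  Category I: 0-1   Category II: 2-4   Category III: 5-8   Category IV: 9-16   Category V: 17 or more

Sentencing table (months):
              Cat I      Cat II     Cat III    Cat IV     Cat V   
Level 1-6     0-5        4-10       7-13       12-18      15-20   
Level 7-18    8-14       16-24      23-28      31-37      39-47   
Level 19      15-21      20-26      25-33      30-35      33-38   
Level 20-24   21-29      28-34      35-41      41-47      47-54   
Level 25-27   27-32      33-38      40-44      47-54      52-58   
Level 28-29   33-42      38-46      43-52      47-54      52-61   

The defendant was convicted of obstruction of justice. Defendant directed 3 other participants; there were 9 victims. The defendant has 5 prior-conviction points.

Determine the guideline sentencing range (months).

40-44 months

Base offense level for obstruction of justice: 19.
R2 does not apply.
R3 applies: 19 + 2 = 21.
R4 does not apply.
R5 applies (level before this adjustment is 21 ≥ 12, so +4): 21 + 4 = 25.
Final offense level: 25.
Criminal history: 5 prior points → Category III (5-8).
Level 25 falls in the 25-27 band.
Grid: Level 25-27 × Category III = 40-44 months.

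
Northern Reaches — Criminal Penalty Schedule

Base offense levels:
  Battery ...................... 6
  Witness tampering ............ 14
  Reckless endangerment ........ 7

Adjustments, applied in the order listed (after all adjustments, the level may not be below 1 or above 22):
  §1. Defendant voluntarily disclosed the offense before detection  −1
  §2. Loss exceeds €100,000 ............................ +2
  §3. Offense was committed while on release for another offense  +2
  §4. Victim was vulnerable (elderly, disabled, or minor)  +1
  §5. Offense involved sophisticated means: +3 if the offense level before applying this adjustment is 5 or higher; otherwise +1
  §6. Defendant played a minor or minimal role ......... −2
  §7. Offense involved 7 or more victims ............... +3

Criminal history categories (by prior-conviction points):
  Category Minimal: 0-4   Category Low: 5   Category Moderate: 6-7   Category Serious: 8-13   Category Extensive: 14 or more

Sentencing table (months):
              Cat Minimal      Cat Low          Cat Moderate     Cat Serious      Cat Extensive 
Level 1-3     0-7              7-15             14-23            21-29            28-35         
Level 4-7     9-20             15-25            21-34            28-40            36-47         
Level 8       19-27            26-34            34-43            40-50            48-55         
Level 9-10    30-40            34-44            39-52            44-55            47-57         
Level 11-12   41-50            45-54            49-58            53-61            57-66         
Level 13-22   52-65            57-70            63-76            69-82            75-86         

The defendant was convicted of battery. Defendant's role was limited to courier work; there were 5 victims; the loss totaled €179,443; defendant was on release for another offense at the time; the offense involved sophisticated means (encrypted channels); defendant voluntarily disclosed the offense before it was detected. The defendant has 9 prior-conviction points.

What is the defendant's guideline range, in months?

Base offense level for battery: 6.
§1 applies: 6 − 1 = 5.
§2 applies: 5 + 2 = 7.
§3 applies: 7 + 2 = 9.
§5 applies (level before this adjustment is 9 ≥ 5, so +3): 9 + 3 = 12.
§6 applies: 12 − 2 = 10.
Final offense level: 10.
Criminal history: 9 prior points → Category Serious (8-13).
Level 10 falls in the 9-10 band.
Grid: Level 9-10 × Category Serious = 44-55 months.

44-55 months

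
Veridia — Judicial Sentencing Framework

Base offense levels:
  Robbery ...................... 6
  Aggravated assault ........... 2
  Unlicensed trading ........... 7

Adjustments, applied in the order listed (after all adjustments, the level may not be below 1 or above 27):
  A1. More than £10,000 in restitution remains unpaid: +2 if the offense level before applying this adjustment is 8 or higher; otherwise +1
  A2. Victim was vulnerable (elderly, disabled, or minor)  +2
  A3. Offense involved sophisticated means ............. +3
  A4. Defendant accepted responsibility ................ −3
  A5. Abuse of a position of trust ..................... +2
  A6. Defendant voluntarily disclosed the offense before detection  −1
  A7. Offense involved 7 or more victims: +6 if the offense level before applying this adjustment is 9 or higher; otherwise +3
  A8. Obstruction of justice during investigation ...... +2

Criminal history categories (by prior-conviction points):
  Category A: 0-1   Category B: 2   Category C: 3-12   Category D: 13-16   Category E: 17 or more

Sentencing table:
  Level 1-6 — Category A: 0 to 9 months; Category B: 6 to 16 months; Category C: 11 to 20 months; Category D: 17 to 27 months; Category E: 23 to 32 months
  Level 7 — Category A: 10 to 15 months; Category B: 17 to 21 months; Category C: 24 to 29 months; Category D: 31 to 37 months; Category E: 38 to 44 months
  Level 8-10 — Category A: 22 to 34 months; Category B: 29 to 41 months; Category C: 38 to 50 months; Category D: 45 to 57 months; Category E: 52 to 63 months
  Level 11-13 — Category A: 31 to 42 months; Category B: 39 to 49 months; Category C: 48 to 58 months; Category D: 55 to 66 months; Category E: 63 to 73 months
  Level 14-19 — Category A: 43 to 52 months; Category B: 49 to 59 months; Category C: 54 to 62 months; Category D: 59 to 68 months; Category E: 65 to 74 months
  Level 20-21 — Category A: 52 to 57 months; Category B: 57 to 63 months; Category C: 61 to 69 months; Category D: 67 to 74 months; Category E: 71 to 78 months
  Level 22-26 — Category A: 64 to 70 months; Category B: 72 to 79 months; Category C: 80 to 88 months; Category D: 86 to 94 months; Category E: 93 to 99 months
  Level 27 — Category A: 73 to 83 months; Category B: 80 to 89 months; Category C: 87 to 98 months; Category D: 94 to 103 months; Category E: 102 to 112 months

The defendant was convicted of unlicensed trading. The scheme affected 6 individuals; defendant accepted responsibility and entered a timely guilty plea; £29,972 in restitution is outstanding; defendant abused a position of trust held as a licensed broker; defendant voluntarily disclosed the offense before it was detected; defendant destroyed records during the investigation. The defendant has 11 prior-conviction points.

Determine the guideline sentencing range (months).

Base offense level for unlicensed trading: 7.
A1 applies (level before this adjustment is 7 < 8, so +1): 7 + 1 = 8.
A3 does not apply.
A4 applies: 8 − 3 = 5.
A5 applies: 5 + 2 = 7.
A6 applies: 7 − 1 = 6.
A8 applies: 6 + 2 = 8.
Final offense level: 8.
Criminal history: 11 prior points → Category C (3-12).
Level 8 falls in the 8-10 band.
Grid: Level 8-10 × Category C = 38-50 months.

38-50 months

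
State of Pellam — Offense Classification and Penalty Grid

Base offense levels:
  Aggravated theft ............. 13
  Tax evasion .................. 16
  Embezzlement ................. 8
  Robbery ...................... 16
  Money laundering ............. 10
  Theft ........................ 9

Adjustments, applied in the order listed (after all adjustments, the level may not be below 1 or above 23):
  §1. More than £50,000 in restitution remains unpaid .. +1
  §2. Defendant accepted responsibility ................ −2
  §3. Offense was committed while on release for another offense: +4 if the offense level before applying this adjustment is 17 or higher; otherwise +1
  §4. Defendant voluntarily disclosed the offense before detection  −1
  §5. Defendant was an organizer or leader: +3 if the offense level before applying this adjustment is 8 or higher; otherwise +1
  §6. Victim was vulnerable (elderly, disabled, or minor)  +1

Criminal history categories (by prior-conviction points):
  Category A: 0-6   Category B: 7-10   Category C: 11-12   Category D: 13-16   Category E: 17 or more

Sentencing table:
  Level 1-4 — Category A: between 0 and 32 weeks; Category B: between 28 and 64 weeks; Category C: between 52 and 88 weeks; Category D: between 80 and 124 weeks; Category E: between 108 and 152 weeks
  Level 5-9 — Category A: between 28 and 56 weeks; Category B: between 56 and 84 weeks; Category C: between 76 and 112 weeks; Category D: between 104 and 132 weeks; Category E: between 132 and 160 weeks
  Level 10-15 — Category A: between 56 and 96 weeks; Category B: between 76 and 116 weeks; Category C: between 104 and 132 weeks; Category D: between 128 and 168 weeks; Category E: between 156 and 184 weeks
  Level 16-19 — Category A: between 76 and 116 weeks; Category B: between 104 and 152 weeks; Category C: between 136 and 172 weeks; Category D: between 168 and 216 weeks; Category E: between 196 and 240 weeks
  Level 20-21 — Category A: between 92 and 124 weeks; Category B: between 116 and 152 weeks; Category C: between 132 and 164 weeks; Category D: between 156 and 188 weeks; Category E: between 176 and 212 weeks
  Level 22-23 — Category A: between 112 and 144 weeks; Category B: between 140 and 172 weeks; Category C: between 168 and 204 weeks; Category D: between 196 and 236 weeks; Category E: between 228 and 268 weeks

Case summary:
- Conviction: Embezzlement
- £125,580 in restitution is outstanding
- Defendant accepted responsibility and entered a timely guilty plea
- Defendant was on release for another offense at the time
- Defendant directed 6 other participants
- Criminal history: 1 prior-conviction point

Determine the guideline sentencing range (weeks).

Base offense level for embezzlement: 8.
§1 applies: 8 + 1 = 9.
§2 applies: 9 − 2 = 7.
§3 applies (level before this adjustment is 7 < 17, so +1): 7 + 1 = 8.
§4 does not apply.
§5 applies (level before this adjustment is 8 ≥ 8, so +3): 8 + 3 = 11.
Final offense level: 11.
Criminal history: 1 prior point → Category A (0-6).
Level 11 falls in the 10-15 band.
Grid: Level 10-15 × Category A = 56-96 weeks.

56-96 weeks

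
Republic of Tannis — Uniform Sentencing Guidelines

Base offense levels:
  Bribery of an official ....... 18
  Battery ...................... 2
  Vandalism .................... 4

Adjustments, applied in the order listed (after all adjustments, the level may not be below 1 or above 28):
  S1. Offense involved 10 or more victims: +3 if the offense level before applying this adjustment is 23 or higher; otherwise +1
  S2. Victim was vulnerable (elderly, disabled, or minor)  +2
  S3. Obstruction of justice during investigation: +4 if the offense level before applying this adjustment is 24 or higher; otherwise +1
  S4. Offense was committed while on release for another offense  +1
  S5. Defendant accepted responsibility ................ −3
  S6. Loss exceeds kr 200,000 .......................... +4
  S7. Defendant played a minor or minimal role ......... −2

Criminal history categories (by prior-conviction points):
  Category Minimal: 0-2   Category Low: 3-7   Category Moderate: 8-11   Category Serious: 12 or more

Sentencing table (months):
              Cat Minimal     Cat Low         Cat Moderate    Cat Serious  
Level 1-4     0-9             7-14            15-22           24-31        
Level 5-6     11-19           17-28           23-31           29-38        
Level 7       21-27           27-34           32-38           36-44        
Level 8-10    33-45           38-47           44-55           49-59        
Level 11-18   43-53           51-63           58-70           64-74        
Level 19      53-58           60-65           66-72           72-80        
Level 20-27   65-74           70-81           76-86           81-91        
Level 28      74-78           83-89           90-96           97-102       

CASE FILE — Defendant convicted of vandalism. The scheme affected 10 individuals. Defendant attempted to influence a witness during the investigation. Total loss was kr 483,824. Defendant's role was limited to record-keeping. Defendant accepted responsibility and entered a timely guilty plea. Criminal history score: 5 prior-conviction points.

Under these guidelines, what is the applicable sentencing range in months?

17-28 months

Base offense level for vandalism: 4.
S1 applies (level before this adjustment is 4 < 23, so +1): 4 + 1 = 5.
S3 applies (level before this adjustment is 5 < 24, so +1): 5 + 1 = 6.
S4 does not apply.
S5 applies: 6 − 3 = 3.
S6 applies: 3 + 4 = 7.
S7 applies: 7 − 2 = 5.
Final offense level: 5.
Criminal history: 5 prior points → Category Low (3-7).
Level 5 falls in the 5-6 band.
Grid: Level 5-6 × Category Low = 17-28 months.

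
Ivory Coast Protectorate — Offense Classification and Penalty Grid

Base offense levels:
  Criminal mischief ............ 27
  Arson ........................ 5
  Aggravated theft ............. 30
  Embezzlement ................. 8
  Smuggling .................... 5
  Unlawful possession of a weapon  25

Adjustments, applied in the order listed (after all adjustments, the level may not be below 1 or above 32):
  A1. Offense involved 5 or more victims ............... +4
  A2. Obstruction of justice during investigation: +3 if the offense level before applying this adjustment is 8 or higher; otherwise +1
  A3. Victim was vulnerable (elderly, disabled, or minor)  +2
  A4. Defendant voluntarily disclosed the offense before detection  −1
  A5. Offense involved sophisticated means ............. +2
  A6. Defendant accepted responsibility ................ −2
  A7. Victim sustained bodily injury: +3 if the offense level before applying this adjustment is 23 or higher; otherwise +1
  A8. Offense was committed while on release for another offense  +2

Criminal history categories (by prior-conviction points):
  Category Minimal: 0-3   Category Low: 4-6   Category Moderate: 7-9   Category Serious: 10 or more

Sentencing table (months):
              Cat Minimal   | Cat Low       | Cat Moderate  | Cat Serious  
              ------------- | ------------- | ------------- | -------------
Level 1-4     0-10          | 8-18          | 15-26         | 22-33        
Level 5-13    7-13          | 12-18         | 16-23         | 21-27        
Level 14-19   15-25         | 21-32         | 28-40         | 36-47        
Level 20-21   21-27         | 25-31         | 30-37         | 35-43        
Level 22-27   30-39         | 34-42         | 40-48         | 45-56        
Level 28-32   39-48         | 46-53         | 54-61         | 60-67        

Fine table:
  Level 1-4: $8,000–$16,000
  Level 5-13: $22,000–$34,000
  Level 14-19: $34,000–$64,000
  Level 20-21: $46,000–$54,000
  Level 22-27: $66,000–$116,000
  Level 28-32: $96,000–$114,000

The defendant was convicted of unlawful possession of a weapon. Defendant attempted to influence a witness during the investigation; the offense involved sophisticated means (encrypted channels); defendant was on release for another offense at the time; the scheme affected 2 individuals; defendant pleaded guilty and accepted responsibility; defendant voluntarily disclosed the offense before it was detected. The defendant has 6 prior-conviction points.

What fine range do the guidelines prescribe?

$96,000–$114,000

Base offense level for unlawful possession of a weapon: 25.
A2 applies (level before this adjustment is 25 ≥ 8, so +3): 25 + 3 = 28.
A4 applies: 28 − 1 = 27.
A5 applies: 27 + 2 = 29.
A6 applies: 29 − 2 = 27.
A8 applies: 27 + 2 = 29.
Final offense level: 29.
Level 29 falls in the 28-32 band.
Fine table: Level 28-32 → $96,000–$114,000.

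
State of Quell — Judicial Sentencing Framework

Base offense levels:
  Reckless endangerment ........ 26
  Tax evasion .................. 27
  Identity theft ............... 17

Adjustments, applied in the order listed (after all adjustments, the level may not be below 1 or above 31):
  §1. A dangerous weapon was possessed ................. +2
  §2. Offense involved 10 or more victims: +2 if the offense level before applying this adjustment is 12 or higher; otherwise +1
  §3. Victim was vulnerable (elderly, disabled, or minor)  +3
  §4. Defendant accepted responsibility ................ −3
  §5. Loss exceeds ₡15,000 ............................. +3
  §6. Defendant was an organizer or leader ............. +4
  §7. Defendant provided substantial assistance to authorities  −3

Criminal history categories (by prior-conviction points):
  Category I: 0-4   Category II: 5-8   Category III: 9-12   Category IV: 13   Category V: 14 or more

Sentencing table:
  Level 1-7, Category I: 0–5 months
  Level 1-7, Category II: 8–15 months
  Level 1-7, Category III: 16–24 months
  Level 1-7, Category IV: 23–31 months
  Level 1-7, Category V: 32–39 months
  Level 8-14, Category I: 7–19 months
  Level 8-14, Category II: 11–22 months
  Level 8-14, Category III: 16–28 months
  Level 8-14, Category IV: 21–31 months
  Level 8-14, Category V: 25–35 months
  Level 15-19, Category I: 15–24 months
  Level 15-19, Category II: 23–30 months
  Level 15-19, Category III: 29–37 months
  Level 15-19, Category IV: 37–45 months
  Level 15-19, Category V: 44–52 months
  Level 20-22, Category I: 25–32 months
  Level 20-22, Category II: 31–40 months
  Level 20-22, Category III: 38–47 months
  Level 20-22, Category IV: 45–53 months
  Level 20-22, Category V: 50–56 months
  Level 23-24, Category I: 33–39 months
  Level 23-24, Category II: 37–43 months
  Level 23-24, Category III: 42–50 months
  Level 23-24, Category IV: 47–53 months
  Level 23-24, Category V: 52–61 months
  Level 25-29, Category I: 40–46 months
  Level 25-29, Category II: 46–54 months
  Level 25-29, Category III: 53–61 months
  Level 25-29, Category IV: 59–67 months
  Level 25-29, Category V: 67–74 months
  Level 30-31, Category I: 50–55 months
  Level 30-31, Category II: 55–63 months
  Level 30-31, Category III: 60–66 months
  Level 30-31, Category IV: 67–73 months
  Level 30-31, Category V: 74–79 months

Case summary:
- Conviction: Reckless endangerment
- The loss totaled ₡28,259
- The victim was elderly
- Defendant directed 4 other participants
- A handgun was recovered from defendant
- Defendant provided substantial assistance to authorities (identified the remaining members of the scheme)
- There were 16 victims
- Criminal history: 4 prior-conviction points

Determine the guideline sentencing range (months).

50-55 months

Base offense level for reckless endangerment: 26.
§1 applies: 26 + 2 = 28.
§2 applies (level before this adjustment is 28 ≥ 12, so +2): 28 + 2 = 30.
§3 applies: 30 + 3 = 33.
§5 applies: 33 + 3 = 36.
§6 applies: 36 + 4 = 40.
§7 applies: 40 − 3 = 37.
Level 37 exceeds the maximum of 31; capped at 31.
Final offense level: 31.
Criminal history: 4 prior points → Category I (0-4).
Level 31 falls in the 30-31 band.
Grid: Level 30-31 × Category I = 50-55 months.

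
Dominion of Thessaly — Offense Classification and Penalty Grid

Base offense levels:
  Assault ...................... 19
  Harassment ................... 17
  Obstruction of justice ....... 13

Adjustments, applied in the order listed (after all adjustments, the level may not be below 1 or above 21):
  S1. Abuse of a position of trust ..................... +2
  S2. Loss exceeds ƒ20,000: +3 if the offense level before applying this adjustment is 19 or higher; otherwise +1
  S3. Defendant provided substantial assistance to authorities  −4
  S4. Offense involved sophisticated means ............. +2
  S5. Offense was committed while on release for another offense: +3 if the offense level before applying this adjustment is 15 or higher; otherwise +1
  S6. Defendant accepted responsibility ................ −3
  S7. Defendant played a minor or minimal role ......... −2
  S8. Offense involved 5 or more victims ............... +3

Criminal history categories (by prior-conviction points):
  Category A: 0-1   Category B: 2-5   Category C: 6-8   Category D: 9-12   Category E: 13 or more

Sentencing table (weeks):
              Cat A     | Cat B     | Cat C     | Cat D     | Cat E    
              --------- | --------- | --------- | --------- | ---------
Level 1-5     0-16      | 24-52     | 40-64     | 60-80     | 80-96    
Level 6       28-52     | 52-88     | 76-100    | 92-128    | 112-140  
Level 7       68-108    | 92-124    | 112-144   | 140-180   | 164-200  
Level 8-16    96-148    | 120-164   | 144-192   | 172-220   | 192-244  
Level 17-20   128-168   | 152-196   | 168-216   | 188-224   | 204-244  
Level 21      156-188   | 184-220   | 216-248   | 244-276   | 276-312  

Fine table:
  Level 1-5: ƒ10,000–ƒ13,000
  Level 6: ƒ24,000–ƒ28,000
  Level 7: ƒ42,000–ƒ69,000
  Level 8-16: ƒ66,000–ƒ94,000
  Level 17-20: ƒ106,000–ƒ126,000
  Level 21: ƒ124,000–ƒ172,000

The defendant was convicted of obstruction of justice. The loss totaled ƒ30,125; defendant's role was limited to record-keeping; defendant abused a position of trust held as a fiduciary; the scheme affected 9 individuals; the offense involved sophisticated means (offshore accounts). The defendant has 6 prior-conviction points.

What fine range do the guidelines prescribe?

Base offense level for obstruction of justice: 13.
S1 applies: 13 + 2 = 15.
S2 applies (level before this adjustment is 15 < 19, so +1): 15 + 1 = 16.
S4 applies: 16 + 2 = 18.
S6 does not apply.
S7 applies: 18 − 2 = 16.
S8 applies: 16 + 3 = 19.
Final offense level: 19.
Level 19 falls in the 17-20 band.
Fine table: Level 17-20 → ƒ106,000–ƒ126,000.

ƒ106,000–ƒ126,000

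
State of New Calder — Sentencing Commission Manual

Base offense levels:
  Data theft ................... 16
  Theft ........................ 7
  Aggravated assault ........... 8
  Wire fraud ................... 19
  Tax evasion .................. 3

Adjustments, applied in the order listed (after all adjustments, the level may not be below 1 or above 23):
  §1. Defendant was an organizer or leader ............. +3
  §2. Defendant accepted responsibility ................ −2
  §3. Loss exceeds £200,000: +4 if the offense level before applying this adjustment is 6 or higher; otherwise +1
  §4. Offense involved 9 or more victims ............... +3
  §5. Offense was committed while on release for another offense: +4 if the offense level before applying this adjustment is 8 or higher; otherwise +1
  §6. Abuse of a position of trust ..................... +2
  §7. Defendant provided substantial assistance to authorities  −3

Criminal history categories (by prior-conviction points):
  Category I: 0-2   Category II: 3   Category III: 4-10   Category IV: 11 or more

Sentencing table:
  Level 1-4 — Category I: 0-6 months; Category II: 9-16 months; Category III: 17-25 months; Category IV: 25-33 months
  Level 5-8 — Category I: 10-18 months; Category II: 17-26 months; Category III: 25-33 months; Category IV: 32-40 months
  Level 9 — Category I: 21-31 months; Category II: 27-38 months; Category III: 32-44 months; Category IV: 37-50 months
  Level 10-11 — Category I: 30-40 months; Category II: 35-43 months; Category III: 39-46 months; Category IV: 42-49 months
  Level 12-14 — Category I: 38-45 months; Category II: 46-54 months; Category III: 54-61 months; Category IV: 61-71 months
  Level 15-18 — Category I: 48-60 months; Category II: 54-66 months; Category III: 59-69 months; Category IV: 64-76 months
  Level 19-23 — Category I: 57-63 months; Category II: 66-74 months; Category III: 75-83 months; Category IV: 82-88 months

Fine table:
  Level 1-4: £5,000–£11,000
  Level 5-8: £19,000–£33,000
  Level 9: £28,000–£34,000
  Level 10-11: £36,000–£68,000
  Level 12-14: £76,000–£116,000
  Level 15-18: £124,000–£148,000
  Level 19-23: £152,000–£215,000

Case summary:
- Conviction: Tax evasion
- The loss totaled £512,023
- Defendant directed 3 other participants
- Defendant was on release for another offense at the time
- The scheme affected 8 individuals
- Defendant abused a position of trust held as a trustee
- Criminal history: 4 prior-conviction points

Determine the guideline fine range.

Base offense level for tax evasion: 3.
§1 applies: 3 + 3 = 6.
§3 applies (level before this adjustment is 6 ≥ 6, so +4): 6 + 4 = 10.
§5 applies (level before this adjustment is 10 ≥ 8, so +4): 10 + 4 = 14.
§6 applies: 14 + 2 = 16.
Final offense level: 16.
Level 16 falls in the 15-18 band.
Fine table: Level 15-18 → £124,000–£148,000.

£124,000–£148,000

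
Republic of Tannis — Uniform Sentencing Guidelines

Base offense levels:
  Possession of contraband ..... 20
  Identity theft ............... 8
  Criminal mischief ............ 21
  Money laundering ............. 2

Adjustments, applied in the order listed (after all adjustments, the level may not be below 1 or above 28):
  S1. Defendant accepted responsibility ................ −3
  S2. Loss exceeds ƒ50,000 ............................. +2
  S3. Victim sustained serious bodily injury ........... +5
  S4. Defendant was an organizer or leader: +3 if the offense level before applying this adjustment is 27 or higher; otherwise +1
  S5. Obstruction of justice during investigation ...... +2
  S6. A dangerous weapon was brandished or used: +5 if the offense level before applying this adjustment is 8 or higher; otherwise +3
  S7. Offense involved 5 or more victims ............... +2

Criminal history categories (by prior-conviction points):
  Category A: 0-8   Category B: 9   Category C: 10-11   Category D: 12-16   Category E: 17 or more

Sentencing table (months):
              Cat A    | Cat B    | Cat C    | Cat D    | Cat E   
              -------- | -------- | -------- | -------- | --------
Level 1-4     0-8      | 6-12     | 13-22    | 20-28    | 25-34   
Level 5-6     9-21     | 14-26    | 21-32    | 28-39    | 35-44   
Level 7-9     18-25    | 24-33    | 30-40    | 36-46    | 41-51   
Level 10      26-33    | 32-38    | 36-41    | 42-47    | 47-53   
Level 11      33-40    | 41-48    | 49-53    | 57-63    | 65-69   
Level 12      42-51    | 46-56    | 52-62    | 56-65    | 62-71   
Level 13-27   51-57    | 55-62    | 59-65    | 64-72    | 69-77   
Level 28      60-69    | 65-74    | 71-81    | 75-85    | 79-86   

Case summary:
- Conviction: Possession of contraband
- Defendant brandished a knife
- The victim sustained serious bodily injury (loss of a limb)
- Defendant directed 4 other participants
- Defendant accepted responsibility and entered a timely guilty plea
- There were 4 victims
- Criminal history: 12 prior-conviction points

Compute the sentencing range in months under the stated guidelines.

Base offense level for possession of contraband: 20.
S1 applies: 20 − 3 = 17.
S2 does not apply.
S3 applies: 17 + 5 = 22.
S4 applies (level before this adjustment is 22 < 27, so +1): 22 + 1 = 23.
S5 does not apply.
S6 applies (level before this adjustment is 23 ≥ 8, so +5): 23 + 5 = 28.
Final offense level: 28.
Criminal history: 12 prior points → Category D (12-16).
Level 28 falls in the 28 band.
Grid: Level 28 × Category D = 75-85 months.

75-85 months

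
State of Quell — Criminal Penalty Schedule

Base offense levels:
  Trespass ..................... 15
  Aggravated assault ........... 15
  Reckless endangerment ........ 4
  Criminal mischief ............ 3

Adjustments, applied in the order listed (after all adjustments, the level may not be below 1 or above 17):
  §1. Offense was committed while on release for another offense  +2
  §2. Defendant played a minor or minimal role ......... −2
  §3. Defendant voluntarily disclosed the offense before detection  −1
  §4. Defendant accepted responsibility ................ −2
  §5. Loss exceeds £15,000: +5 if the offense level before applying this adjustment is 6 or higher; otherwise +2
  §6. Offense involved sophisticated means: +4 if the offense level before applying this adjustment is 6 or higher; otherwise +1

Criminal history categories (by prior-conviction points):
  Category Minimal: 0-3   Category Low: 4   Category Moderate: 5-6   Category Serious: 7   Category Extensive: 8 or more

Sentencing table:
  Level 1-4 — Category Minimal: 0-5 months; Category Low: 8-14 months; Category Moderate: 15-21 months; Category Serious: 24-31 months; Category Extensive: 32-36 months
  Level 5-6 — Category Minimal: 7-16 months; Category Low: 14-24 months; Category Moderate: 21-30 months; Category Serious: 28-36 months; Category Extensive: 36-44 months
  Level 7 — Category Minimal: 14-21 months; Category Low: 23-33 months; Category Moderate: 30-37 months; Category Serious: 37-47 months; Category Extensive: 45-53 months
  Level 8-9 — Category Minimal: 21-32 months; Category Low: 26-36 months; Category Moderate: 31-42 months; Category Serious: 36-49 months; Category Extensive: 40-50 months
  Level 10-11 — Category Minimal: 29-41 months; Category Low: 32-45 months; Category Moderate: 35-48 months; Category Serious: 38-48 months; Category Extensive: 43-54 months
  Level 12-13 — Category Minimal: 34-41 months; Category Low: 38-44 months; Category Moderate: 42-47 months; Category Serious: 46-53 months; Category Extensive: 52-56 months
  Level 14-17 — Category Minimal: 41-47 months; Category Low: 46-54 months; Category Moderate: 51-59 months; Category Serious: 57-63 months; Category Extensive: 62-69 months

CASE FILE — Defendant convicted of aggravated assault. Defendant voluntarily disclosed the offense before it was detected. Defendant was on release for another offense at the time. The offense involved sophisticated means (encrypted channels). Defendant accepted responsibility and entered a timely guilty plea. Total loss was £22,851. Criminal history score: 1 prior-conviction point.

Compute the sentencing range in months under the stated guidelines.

Base offense level for aggravated assault: 15.
§1 applies: 15 + 2 = 17.
§3 applies: 17 − 1 = 16.
§4 applies: 16 − 2 = 14.
§5 applies (level before this adjustment is 14 ≥ 6, so +5): 14 + 5 = 19.
§6 applies (level before this adjustment is 19 ≥ 6, so +4): 19 + 4 = 23.
Level 23 exceeds the maximum of 17; capped at 17.
Final offense level: 17.
Criminal history: 1 prior point → Category Minimal (0-3).
Level 17 falls in the 14-17 band.
Grid: Level 14-17 × Category Minimal = 41-47 months.

41-47 months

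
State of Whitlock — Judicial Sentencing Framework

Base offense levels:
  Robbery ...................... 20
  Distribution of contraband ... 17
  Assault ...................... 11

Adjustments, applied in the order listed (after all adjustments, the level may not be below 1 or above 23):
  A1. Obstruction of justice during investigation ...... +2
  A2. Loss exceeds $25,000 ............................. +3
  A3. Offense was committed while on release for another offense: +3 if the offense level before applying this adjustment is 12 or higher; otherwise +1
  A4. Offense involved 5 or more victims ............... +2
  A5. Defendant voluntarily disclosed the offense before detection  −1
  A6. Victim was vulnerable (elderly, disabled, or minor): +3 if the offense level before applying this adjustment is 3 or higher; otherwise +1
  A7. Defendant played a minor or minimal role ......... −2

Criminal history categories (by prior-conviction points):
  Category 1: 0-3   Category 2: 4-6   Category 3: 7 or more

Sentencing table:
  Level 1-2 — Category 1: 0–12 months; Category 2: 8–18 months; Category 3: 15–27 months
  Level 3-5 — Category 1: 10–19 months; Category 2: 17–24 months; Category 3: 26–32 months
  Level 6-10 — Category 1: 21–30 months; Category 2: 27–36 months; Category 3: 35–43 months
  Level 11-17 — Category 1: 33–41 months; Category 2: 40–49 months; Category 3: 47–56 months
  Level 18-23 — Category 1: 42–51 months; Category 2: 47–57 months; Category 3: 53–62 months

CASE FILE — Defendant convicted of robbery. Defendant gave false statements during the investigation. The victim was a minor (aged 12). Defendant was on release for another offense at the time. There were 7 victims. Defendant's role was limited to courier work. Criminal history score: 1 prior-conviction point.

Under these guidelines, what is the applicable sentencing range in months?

Base offense level for robbery: 20.
A1 applies: 20 + 2 = 22.
A3 applies (level before this adjustment is 22 ≥ 12, so +3): 22 + 3 = 25.
A4 applies: 25 + 2 = 27.
A6 applies (level before this adjustment is 27 ≥ 3, so +3): 27 + 3 = 30.
A7 applies: 30 − 2 = 28.
Level 28 exceeds the maximum of 23; capped at 23.
Final offense level: 23.
Criminal history: 1 prior point → Category 1 (0-3).
Level 23 falls in the 18-23 band.
Grid: Level 18-23 × Category 1 = 42-51 months.

42-51 months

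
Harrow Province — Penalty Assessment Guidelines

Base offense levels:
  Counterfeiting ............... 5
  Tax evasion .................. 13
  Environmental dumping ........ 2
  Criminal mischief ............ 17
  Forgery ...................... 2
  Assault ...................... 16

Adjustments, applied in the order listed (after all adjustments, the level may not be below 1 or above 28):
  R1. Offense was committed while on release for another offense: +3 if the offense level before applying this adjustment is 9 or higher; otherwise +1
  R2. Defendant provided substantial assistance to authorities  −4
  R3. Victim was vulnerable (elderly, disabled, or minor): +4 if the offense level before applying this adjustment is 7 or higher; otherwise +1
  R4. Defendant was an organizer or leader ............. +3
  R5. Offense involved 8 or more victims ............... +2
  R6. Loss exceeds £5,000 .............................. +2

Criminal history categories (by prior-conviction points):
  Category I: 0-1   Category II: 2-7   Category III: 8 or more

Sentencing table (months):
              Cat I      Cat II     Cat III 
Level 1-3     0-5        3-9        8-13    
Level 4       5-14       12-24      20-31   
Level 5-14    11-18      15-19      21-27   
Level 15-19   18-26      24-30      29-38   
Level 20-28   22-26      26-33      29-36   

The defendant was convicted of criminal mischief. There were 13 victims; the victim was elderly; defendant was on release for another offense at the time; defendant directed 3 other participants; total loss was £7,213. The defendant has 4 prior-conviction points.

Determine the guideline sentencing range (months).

Base offense level for criminal mischief: 17.
R1 applies (level before this adjustment is 17 ≥ 9, so +3): 17 + 3 = 20.
R2 does not apply.
R3 applies (level before this adjustment is 20 ≥ 7, so +4): 20 + 4 = 24.
R4 applies: 24 + 3 = 27.
R5 applies: 27 + 2 = 29.
R6 applies: 29 + 2 = 31.
Level 31 exceeds the maximum of 28; capped at 28.
Final offense level: 28.
Criminal history: 4 prior points → Category II (2-7).
Level 28 falls in the 20-28 band.
Grid: Level 20-28 × Category II = 26-33 months.

26-33 months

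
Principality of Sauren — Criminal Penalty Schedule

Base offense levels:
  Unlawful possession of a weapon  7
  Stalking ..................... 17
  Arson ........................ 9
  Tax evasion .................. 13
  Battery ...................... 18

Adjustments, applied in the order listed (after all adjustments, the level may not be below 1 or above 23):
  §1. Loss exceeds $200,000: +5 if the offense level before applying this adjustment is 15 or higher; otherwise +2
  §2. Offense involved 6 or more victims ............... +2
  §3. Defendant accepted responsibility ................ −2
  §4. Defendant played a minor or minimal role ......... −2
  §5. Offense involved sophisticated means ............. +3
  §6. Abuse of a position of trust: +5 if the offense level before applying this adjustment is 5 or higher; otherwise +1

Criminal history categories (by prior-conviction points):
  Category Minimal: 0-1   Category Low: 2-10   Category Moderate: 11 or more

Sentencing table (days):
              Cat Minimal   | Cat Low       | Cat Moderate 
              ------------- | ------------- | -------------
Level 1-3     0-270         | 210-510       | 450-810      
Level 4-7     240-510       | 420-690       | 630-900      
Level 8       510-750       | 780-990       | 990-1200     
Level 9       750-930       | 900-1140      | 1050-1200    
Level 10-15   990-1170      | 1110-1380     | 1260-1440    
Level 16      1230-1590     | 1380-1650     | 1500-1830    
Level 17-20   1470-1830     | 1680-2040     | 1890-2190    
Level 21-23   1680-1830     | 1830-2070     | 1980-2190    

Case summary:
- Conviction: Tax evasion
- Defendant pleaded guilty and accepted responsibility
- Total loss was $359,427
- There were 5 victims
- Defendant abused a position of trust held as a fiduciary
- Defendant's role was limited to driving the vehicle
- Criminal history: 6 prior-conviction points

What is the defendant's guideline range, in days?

Base offense level for tax evasion: 13.
§1 applies (level before this adjustment is 13 < 15, so +2): 13 + 2 = 15.
§2 does not apply.
§3 applies: 15 − 2 = 13.
§4 applies: 13 − 2 = 11.
§6 applies (level before this adjustment is 11 ≥ 5, so +5): 11 + 5 = 16.
Final offense level: 16.
Criminal history: 6 prior points → Category Low (2-10).
Level 16 falls in the 16 band.
Grid: Level 16 × Category Low = 1380-1650 days.

1380-1650 days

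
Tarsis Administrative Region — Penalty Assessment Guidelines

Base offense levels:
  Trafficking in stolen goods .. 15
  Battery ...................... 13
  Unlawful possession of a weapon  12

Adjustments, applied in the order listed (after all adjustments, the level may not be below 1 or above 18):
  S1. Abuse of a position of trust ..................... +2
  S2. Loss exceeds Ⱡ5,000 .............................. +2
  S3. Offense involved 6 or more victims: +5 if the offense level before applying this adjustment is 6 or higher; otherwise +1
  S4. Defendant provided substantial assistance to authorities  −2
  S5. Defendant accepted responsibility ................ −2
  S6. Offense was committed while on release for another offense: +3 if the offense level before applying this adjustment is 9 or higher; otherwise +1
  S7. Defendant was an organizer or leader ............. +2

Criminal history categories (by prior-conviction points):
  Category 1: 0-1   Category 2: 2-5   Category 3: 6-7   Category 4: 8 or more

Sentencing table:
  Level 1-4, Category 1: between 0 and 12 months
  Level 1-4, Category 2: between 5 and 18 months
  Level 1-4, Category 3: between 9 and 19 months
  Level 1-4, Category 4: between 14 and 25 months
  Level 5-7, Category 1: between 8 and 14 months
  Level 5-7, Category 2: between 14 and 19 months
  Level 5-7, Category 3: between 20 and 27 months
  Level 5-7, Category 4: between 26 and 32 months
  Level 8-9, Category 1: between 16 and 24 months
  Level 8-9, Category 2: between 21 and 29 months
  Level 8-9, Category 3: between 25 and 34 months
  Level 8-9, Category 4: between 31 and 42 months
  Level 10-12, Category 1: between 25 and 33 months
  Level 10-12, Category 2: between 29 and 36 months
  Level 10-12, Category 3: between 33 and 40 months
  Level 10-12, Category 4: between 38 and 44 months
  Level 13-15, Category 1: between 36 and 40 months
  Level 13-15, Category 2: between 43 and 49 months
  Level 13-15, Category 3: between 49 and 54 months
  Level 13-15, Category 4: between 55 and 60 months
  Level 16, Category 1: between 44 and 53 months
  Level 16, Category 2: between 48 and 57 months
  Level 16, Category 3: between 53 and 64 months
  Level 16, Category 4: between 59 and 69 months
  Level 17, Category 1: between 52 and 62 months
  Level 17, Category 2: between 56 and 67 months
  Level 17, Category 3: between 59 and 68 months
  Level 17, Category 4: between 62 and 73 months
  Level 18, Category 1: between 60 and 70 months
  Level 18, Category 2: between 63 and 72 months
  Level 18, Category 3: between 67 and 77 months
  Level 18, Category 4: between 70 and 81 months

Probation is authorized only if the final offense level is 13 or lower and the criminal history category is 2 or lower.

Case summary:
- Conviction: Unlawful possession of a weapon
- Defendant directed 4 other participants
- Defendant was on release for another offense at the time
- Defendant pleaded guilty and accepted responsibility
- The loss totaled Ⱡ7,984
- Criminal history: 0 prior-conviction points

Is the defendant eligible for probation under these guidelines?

No

Base offense level for unlawful possession of a weapon: 12.
S1 does not apply.
S2 applies: 12 + 2 = 14.
S3 does not apply.
S5 applies: 14 − 2 = 12.
S6 applies (level before this adjustment is 12 ≥ 9, so +3): 12 + 3 = 15.
S7 applies: 15 + 2 = 17.
Final offense level: 17.
Criminal history: 0 prior points → Category 1 (0-1).
Level 17 falls in the 17 band.
Grid: Level 17 × Category 1 = 52-62 months.
Probation check: level 17 > 13 and category 1 ≤ 2 → not eligible.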